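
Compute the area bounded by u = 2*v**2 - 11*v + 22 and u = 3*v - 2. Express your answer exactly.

Both boundary curves give u as a function of v, so integrate with respect to v. Setting them equal: 2*v**2 - 14*v + 24 = 0, i.e. 2*(v - 4)*(v - 3) = 0, so they meet at v = 3, 4.
For v in [3, 4], u = 2*v**2 - 11*v + 22 is on the left; area = ∫[3,4] (-(2*v**2 - 14*v + 24)) dv = 1/3.

1/3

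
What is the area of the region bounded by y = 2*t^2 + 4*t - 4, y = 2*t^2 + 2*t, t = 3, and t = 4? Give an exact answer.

On [3, 4], (2*t^2 + 4*t - 4) - (2*t^2 + 2*t) = 2*t - 4 is ≥ 0 throughout, so the area is a single integral of |2*t - 4|.
∫[3,4] (2*t - 4) dt = 3.

3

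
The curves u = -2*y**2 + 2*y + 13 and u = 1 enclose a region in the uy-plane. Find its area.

125/3

Both boundary curves give u as a function of y, so integrate with respect to y. Setting them equal: -2*y**2 + 2*y + 12 = 0, i.e. -2*(y - 3)*(y + 2) = 0, so they meet at y = -2, 3.
For y in [-2, 3], u = -2*y**2 + 2*y + 13 is on the right; area = ∫[-2,3] (-2*y**2 + 2*y + 12) dy = 125/3.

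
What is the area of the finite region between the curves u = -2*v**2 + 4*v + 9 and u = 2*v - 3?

125/3

Both boundary curves give u as a function of v, so integrate with respect to v. Setting them equal: -2*v**2 + 2*v + 12 = 0, i.e. -2*(v - 3)*(v + 2) = 0, so they meet at v = -2, 3.
For v in [-2, 3], u = -2*v**2 + 4*v + 9 is on the right; area = ∫[-2,3] (-2*v**2 + 2*v + 12) dv = 125/3.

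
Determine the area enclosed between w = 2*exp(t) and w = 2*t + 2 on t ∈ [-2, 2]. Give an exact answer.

On [-2, 2], (2*exp(t)) - (2*t + 2) = -2*t + 2*exp(t) - 2 is ≥ 0 throughout, so the area is a single integral of |-2*t + 2*exp(t) - 2|.
∫[-2,2] (-2*t + 2*exp(t) - 2) dt = -8 - 2*exp(-2) + 2*exp(2).

-8 - 2*exp(-2) + 2*exp(2)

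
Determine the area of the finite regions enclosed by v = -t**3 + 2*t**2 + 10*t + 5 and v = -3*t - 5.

Set the curves equal: -t**3 + 2*t**2 + 10*t + 5 = -3*t - 5, so -t**3 + 2*t**2 + 13*t + 10 = 0, which factors as -(t - 5)*(t + 1)*(t + 2) = 0. The curves meet at t = -2, -1, 5.
On [-2, -1], v = -3*t - 5 is on top; that piece has area ∫[-2,-1] (-(-t**3 + 2*t**2 + 13*t + 10)) dt = 13/12.
On [-1, 5], v = -t**3 + 2*t**2 + 10*t + 5 is on top; that piece has area ∫[-1,5] (-t**3 + 2*t**2 + 13*t + 10) dt = 144.
Total enclosed area = 13/12 + 144 = 1741/12.

1741/12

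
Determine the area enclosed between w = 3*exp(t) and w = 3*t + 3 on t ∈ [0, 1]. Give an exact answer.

On [0, 1], (3*exp(t)) - (3*t + 3) = -3*t + 3*exp(t) - 3 is ≥ 0 throughout, so the area is a single integral of |-3*t + 3*exp(t) - 3|.
∫[0,1] (-3*t + 3*exp(t) - 3) dt = -15/2 + 3*exp(1).

-15/2 + 3*exp(1)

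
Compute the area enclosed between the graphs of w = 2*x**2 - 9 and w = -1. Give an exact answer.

Set the curves equal: 2*x**2 - 9 = -1, so 2*x**2 - 8 = 0, which factors as 2*(x - 2)*(x + 2) = 0. The curves meet at x = -2, 2.
On [-2, 2], w = -1 is on top; that piece has area ∫[-2,2] (-(2*x**2 - 8)) dx = 64/3.

64/3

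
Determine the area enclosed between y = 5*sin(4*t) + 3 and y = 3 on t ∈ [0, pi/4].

On [0, pi/4], (5*sin(4*t) + 3) - (3) = 5*sin(4*t) is ≥ 0 throughout, so the area is a single integral of |5*sin(4*t)|.
∫[0,pi/4] (5*sin(4*t)) dt = 5/2.

5/2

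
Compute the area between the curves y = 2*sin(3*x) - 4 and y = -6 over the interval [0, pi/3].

4/3 + 2*pi/3

On [0, pi/3], (2*sin(3*x) - 4) - (-6) = 2*sin(3*x) + 2 is ≥ 0 throughout, so the area is a single integral of |2*sin(3*x) + 2|.
∫[0,pi/3] (2*sin(3*x) + 2) dx = 4/3 + 2*pi/3.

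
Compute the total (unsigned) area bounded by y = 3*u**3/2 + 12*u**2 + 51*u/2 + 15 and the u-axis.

71/4

The curve meets the u-axis where 3*u**3/2 + 12*u**2 + 51*u/2 + 15 = 0, i.e. 3*(u + 1)*(u + 2)*(u + 5)/2 = 0, at u = -5, -2, -1.
On [-5, -2] the curve lies above the axis; ∫[-5,-2] (3*u**3/2 + 12*u**2 + 51*u/2 + 15) du = 135/8, giving area 135/8.
On [-2, -1] the curve lies below the axis; ∫[-2,-1] (3*u**3/2 + 12*u**2 + 51*u/2 + 15) du = -7/8, giving area 7/8.
Total area = 135/8 + 7/8 = 71/4.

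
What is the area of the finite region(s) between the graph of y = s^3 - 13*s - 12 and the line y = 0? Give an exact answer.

The curve meets the s-axis where s^3 - 13*s - 12 = 0, i.e. (s - 4)*(s + 1)*(s + 3) = 0, at s = -3, -1, 4.
On [-3, -1] the curve lies above the axis; ∫[-3,-1] (s^3 - 13*s - 12) ds = 8, giving area 8.
On [-1, 4] the curve lies below the axis; ∫[-1,4] (s^3 - 13*s - 12) ds = -375/4, giving area 375/4.
Total area = 8 + 375/4 = 407/4.

407/4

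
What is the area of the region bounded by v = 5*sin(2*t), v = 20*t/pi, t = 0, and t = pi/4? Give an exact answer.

5/2 - 5*pi/8

On [0, pi/4], (5*sin(2*t)) - (20*t/pi) = -20*t/pi + 5*sin(2*t) is ≥ 0 throughout, so the area is a single integral of |-20*t/pi + 5*sin(2*t)|.
∫[0,pi/4] (-20*t/pi + 5*sin(2*t)) dt = 5/2 - 5*pi/8.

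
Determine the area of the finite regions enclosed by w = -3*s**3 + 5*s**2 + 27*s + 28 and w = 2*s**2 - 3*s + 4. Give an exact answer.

Set the curves equal: -3*s**3 + 5*s**2 + 27*s + 28 = 2*s**2 - 3*s + 4, so -3*s**3 + 3*s**2 + 30*s + 24 = 0, which factors as -3*(s - 4)*(s + 1)*(s + 2) = 0. The curves meet at s = -2, -1, 4.
On [-2, -1], w = 2*s**2 - 3*s + 4 is on top; that piece has area ∫[-2,-1] (-(-3*s**3 + 3*s**2 + 30*s + 24)) ds = 11/4.
On [-1, 4], w = -3*s**3 + 5*s**2 + 27*s + 28 is on top; that piece has area ∫[-1,4] (-3*s**3 + 3*s**2 + 30*s + 24) ds = 875/4.
Total enclosed area = 11/4 + 875/4 = 443/2.

443/2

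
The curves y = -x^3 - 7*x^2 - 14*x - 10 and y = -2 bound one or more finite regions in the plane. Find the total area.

Set the curves equal: -x^3 - 7*x^2 - 14*x - 10 = -2, so -x^3 - 7*x^2 - 14*x - 8 = 0, which factors as -(x + 1)*(x + 2)*(x + 4) = 0. The curves meet at x = -4, -2, -1.
On [-4, -2], y = -2 is on top; that piece has area ∫[-4,-2] (-(-x^3 - 7*x^2 - 14*x - 8)) dx = 8/3.
On [-2, -1], y = -x^3 - 7*x^2 - 14*x - 10 is on top; that piece has area ∫[-2,-1] (-x^3 - 7*x^2 - 14*x - 8) dx = 5/12.
Total enclosed area = 8/3 + 5/12 = 37/12.

37/12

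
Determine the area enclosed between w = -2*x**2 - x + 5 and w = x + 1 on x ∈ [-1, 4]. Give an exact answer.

155/3

The difference (-2*x**2 - x + 5) - (x + 1) = -2*x**2 - 2*x + 4 changes sign at x = 1 inside [-1, 4], so split the integral there.
∫[-1,1] (-2*x**2 - 2*x + 4) dx = 20/3.
∫[1,4] (-2*x**2 - 2*x + 4) dx = -45; the area of that piece is 45.
Total area = 20/3 + 45 = 155/3.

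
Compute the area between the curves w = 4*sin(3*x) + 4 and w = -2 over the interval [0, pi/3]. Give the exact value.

8/3 + 2*pi

On [0, pi/3], (4*sin(3*x) + 4) - (-2) = 4*sin(3*x) + 6 is ≥ 0 throughout, so the area is a single integral of |4*sin(3*x) + 6|.
∫[0,pi/3] (4*sin(3*x) + 6) dx = 8/3 + 2*pi.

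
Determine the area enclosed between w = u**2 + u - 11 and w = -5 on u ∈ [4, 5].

On [4, 5], (u**2 + u - 11) - (-5) = u**2 + u - 6 is ≥ 0 throughout, so the area is a single integral of |u**2 + u - 6|.
∫[4,5] (u**2 + u - 6) du = 113/6.

113/6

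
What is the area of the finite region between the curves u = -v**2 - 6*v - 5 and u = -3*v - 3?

1/6

Both boundary curves give u as a function of v, so integrate with respect to v. Setting them equal: -v**2 - 3*v - 2 = 0, i.e. -(v + 1)*(v + 2) = 0, so they meet at v = -2, -1.
For v in [-2, -1], u = -v**2 - 6*v - 5 is on the right; area = ∫[-2,-1] (-v**2 - 3*v - 2) dv = 1/6.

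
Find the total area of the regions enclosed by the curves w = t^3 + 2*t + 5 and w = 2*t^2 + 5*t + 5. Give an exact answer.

Set the curves equal: t^3 + 2*t + 5 = 2*t^2 + 5*t + 5, so t^3 - 2*t^2 - 3*t = 0, which factors as t*(t - 3)*(t + 1) = 0. The curves meet at t = -1, 0, 3.
On [-1, 0], w = t^3 + 2*t + 5 is on top; that piece has area ∫[-1,0] (t^3 - 2*t^2 - 3*t) dt = 7/12.
On [0, 3], w = 2*t^2 + 5*t + 5 is on top; that piece has area ∫[0,3] (-(t^3 - 2*t^2 - 3*t)) dt = 45/4.
Total enclosed area = 7/12 + 45/4 = 71/6.

71/6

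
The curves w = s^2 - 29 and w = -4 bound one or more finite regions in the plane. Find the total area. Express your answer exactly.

Set the curves equal: s^2 - 29 = -4, so s^2 - 25 = 0, which factors as (s - 5)*(s + 5) = 0. The curves meet at s = -5, 5.
On [-5, 5], w = -4 is on top; that piece has area ∫[-5,5] (-(s^2 - 25)) ds = 500/3.

500/3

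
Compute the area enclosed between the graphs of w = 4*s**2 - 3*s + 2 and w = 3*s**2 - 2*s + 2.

1/6

Set the curves equal: 4*s**2 - 3*s + 2 = 3*s**2 - 2*s + 2, so s**2 - s = 0, which factors as s*(s - 1) = 0. The curves meet at s = 0, 1.
On [0, 1], w = 3*s**2 - 2*s + 2 is on top; that piece has area ∫[0,1] (-(s**2 - s)) ds = 1/6.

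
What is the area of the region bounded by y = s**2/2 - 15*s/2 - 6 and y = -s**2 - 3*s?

Set the curves equal: s**2/2 - 15*s/2 - 6 = -s**2 - 3*s, so 3*s**2/2 - 9*s/2 - 6 = 0, which factors as 3*(s - 4)*(s + 1)/2 = 0. The curves meet at s = -1, 4.
On [-1, 4], y = -s**2 - 3*s is on top; that piece has area ∫[-1,4] (-(3*s**2/2 - 9*s/2 - 6)) ds = 125/4.

125/4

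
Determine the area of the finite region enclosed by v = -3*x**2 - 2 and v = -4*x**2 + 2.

32/3

Set the curves equal: -3*x**2 - 2 = -4*x**2 + 2, so x**2 - 4 = 0, which factors as (x - 2)*(x + 2) = 0. The curves meet at x = -2, 2.
On [-2, 2], v = -4*x**2 + 2 is on top; that piece has area ∫[-2,2] (-(x**2 - 4)) dx = 32/3.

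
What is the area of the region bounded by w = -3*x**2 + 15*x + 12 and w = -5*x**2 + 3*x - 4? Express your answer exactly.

Set the curves equal: -3*x**2 + 15*x + 12 = -5*x**2 + 3*x - 4, so 2*x**2 + 12*x + 16 = 0, which factors as 2*(x + 2)*(x + 4) = 0. The curves meet at x = -4, -2.
On [-4, -2], w = -5*x**2 + 3*x - 4 is on top; that piece has area ∫[-4,-2] (-(2*x**2 + 12*x + 16)) dx = 8/3.

8/3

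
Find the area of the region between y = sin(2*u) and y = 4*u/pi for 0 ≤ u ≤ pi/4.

1/2 - pi/8

On [0, pi/4], (sin(2*u)) - (4*u/pi) = -4*u/pi + sin(2*u) is ≥ 0 throughout, so the area is a single integral of |-4*u/pi + sin(2*u)|.
∫[0,pi/4] (-4*u/pi + sin(2*u)) du = 1/2 - pi/8.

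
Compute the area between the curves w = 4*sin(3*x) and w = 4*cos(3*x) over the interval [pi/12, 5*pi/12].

8*sqrt(2)/3

On [pi/12, 5*pi/12], (4*sin(3*x)) - (4*cos(3*x)) = 4*sin(3*x) - 4*cos(3*x) is ≥ 0 throughout, so the area is a single integral of |4*sin(3*x) - 4*cos(3*x)|.
∫[pi/12,5*pi/12] (4*sin(3*x) - 4*cos(3*x)) dx = 8*sqrt(2)/3.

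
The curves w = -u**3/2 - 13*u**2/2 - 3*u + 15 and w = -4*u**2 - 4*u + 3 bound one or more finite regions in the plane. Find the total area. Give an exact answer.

Set the curves equal: -u**3/2 - 13*u**2/2 - 3*u + 15 = -4*u**2 - 4*u + 3, so -u**3/2 - 5*u**2/2 + u + 12 = 0, which factors as -(u - 2)*(u + 3)*(u + 4)/2 = 0. The curves meet at u = -4, -3, 2.
On [-4, -3], w = -4*u**2 - 4*u + 3 is on top; that piece has area ∫[-4,-3] (-(-u**3/2 - 5*u**2/2 + u + 12)) du = 11/24.
On [-3, 2], w = -u**3/2 - 13*u**2/2 - 3*u + 15 is on top; that piece has area ∫[-3,2] (-u**3/2 - 5*u**2/2 + u + 12) du = 875/24.
Total enclosed area = 11/24 + 875/24 = 443/12.

443/12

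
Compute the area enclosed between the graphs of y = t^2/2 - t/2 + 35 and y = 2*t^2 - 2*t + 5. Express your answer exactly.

Set the curves equal: t^2/2 - t/2 + 35 = 2*t^2 - 2*t + 5, so -3*t^2/2 + 3*t/2 + 30 = 0, which factors as -3*(t - 5)*(t + 4)/2 = 0. The curves meet at t = -4, 5.
On [-4, 5], y = t^2/2 - t/2 + 35 is on top; that piece has area ∫[-4,5] (-3*t^2/2 + 3*t/2 + 30) dt = 729/4.

729/4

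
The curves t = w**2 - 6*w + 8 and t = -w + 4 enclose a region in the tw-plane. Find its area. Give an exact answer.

Both boundary curves give t as a function of w, so integrate with respect to w. Setting them equal: w**2 - 5*w + 4 = 0, i.e. (w - 4)*(w - 1) = 0, so they meet at w = 1, 4.
For w in [1, 4], t = w**2 - 6*w + 8 is on the left; area = ∫[1,4] (-(w**2 - 5*w + 4)) dw = 9/2.

9/2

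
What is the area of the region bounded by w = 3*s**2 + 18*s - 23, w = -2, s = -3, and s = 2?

The difference (3*s**2 + 18*s - 23) - (-2) = 3*s**2 + 18*s - 21 changes sign at s = 1 inside [-3, 2], so split the integral there.
∫[-3,1] (3*s**2 + 18*s - 21) ds = -128; the area of that piece is 128.
∫[1,2] (3*s**2 + 18*s - 21) ds = 13.
Total area = 128 + 13 = 141.

141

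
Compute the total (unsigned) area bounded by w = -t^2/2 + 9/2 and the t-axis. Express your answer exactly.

The curve meets the t-axis where -t^2/2 + 9/2 = 0, i.e. -(t - 3)*(t + 3)/2 = 0, at t = -3, 3.
On [-3, 3] the curve lies above the axis; ∫[-3,3] (-t^2/2 + 9/2) dt = 18, giving area 18.

18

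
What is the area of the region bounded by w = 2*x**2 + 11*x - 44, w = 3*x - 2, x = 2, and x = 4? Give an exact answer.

20

The difference (2*x**2 + 11*x - 44) - (3*x - 2) = 2*x**2 + 8*x - 42 changes sign at x = 3 inside [2, 4], so split the integral there.
∫[2,3] (2*x**2 + 8*x - 42) dx = -28/3; the area of that piece is 28/3.
∫[3,4] (2*x**2 + 8*x - 42) dx = 32/3.
Total area = 28/3 + 32/3 = 20.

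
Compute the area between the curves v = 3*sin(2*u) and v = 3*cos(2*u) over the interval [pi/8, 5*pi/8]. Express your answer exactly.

3*sqrt(2)

On [pi/8, 5*pi/8], (3*sin(2*u)) - (3*cos(2*u)) = 3*sin(2*u) - 3*cos(2*u) is ≥ 0 throughout, so the area is a single integral of |3*sin(2*u) - 3*cos(2*u)|.
∫[pi/8,5*pi/8] (3*sin(2*u) - 3*cos(2*u)) du = 3*sqrt(2).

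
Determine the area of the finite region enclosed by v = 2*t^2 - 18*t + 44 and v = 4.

1/3

Set the curves equal: 2*t^2 - 18*t + 44 = 4, so 2*t^2 - 18*t + 40 = 0, which factors as 2*(t - 5)*(t - 4) = 0. The curves meet at t = 4, 5.
On [4, 5], v = 4 is on top; that piece has area ∫[4,5] (-(2*t^2 - 18*t + 40)) dt = 1/3.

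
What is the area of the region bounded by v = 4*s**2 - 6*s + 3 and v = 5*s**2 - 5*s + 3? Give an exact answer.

Set the curves equal: 4*s**2 - 6*s + 3 = 5*s**2 - 5*s + 3, so -s**2 - s = 0, which factors as -s*(s + 1) = 0. The curves meet at s = -1, 0.
On [-1, 0], v = 4*s**2 - 6*s + 3 is on top; that piece has area ∫[-1,0] (-s**2 - s) ds = 1/6.

1/6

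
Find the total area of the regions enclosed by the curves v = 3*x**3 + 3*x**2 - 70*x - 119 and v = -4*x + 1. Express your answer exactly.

Set the curves equal: 3*x**3 + 3*x**2 - 70*x - 119 = -4*x + 1, so 3*x**3 + 3*x**2 - 66*x - 120 = 0, which factors as 3*(x - 5)*(x + 2)*(x + 4) = 0. The curves meet at x = -4, -2, 5.
On [-4, -2], v = 3*x**3 + 3*x**2 - 70*x - 119 is on top; that piece has area ∫[-4,-2] (3*x**3 + 3*x**2 - 66*x - 120) dx = 32.
On [-2, 5], v = -4*x + 1 is on top; that piece has area ∫[-2,5] (-(3*x**3 + 3*x**2 - 66*x - 120)) dx = 3773/4.
Total enclosed area = 32 + 3773/4 = 3901/4.

3901/4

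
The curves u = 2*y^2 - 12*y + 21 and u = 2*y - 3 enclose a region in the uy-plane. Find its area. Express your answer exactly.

Both boundary curves give u as a function of y, so integrate with respect to y. Setting them equal: 2*y^2 - 14*y + 24 = 0, i.e. 2*(y - 4)*(y - 3) = 0, so they meet at y = 3, 4.
For y in [3, 4], u = 2*y^2 - 12*y + 21 is on the left; area = ∫[3,4] (-(2*y^2 - 14*y + 24)) dy = 1/3.

1/3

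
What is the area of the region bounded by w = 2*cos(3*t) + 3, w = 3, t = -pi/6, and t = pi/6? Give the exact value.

4/3

On [-pi/6, pi/6], (2*cos(3*t) + 3) - (3) = 2*cos(3*t) is ≥ 0 throughout, so the area is a single integral of |2*cos(3*t)|.
∫[-pi/6,pi/6] (2*cos(3*t)) dt = 4/3.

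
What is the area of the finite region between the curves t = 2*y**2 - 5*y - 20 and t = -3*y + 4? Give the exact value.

343/3

Both boundary curves give t as a function of y, so integrate with respect to y. Setting them equal: 2*y**2 - 2*y - 24 = 0, i.e. 2*(y - 4)*(y + 3) = 0, so they meet at y = -3, 4.
For y in [-3, 4], t = 2*y**2 - 5*y - 20 is on the left; area = ∫[-3,4] (-(2*y**2 - 2*y - 24)) dy = 343/3.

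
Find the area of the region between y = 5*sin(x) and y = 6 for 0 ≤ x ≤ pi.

On [0, pi], (5*sin(x)) - (6) = 5*sin(x) - 6 is ≤ 0 throughout, so the area is a single integral of |5*sin(x) - 6|.
∫[0,pi] (5*sin(x) - 6) dx = 10 - 6*pi; the area of that piece is -10 + 6*pi.

-10 + 6*pi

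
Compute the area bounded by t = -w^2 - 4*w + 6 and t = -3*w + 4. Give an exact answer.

9/2

Both boundary curves give t as a function of w, so integrate with respect to w. Setting them equal: -w^2 - w + 2 = 0, i.e. -(w - 1)*(w + 2) = 0, so they meet at w = -2, 1.
For w in [-2, 1], t = -w^2 - 4*w + 6 is on the right; area = ∫[-2,1] (-w^2 - w + 2) dw = 9/2.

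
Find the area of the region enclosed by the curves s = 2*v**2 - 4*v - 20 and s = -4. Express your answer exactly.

72

Both boundary curves give s as a function of v, so integrate with respect to v. Setting them equal: 2*v**2 - 4*v - 16 = 0, i.e. 2*(v - 4)*(v + 2) = 0, so they meet at v = -2, 4.
For v in [-2, 4], s = 2*v**2 - 4*v - 20 is on the left; area = ∫[-2,4] (-(2*v**2 - 4*v - 16)) dv = 72.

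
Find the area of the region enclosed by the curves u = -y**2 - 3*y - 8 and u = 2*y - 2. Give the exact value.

Both boundary curves give u as a function of y, so integrate with respect to y. Setting them equal: -y**2 - 5*y - 6 = 0, i.e. -(y + 2)*(y + 3) = 0, so they meet at y = -3, -2.
For y in [-3, -2], u = -y**2 - 3*y - 8 is on the right; area = ∫[-3,-2] (-y**2 - 5*y - 6) dy = 1/6.

1/6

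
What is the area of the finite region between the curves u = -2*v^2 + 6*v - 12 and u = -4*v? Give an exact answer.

Both boundary curves give u as a function of v, so integrate with respect to v. Setting them equal: -2*v^2 + 10*v - 12 = 0, i.e. -2*(v - 3)*(v - 2) = 0, so they meet at v = 2, 3.
For v in [2, 3], u = -2*v^2 + 6*v - 12 is on the right; area = ∫[2,3] (-2*v^2 + 10*v - 12) dv = 1/3.

1/3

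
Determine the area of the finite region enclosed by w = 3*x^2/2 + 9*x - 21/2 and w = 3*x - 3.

Set the curves equal: 3*x^2/2 + 9*x - 21/2 = 3*x - 3, so 3*x^2/2 + 6*x - 15/2 = 0, which factors as 3*(x - 1)*(x + 5)/2 = 0. The curves meet at x = -5, 1.
On [-5, 1], w = 3*x - 3 is on top; that piece has area ∫[-5,1] (-(3*x^2/2 + 6*x - 15/2)) dx = 54.

54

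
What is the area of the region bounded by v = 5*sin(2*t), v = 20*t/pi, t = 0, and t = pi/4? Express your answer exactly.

On [0, pi/4], (5*sin(2*t)) - (20*t/pi) = -20*t/pi + 5*sin(2*t) is ≥ 0 throughout, so the area is a single integral of |-20*t/pi + 5*sin(2*t)|.
∫[0,pi/4] (-20*t/pi + 5*sin(2*t)) dt = 5/2 - 5*pi/8.

5/2 - 5*pi/8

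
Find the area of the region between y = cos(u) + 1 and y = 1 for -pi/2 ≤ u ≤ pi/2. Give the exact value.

2

On [-pi/2, pi/2], (cos(u) + 1) - (1) = cos(u) is ≥ 0 throughout, so the area is a single integral of |cos(u)|.
∫[-pi/2,pi/2] (cos(u)) du = 2.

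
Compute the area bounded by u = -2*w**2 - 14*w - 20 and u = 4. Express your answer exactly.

1/3

Both boundary curves give u as a function of w, so integrate with respect to w. Setting them equal: -2*w**2 - 14*w - 24 = 0, i.e. -2*(w + 3)*(w + 4) = 0, so they meet at w = -4, -3.
For w in [-4, -3], u = -2*w**2 - 14*w - 20 is on the right; area = ∫[-4,-3] (-2*w**2 - 14*w - 24) dw = 1/3.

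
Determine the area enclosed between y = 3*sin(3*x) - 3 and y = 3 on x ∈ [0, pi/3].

-2 + 2*pi

On [0, pi/3], (3*sin(3*x) - 3) - (3) = 3*sin(3*x) - 6 is ≤ 0 throughout, so the area is a single integral of |3*sin(3*x) - 6|.
∫[0,pi/3] (3*sin(3*x) - 6) dx = 2 - 2*pi; the area of that piece is -2 + 2*pi.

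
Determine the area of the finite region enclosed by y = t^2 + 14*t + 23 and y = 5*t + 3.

1/6

Set the curves equal: t^2 + 14*t + 23 = 5*t + 3, so t^2 + 9*t + 20 = 0, which factors as (t + 4)*(t + 5) = 0. The curves meet at t = -5, -4.
On [-5, -4], y = 5*t + 3 is on top; that piece has area ∫[-5,-4] (-(t^2 + 9*t + 20)) dt = 1/6.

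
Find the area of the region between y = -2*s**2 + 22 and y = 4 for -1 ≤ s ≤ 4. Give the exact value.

60

The difference (-2*s**2 + 22) - (4) = -2*s**2 + 18 changes sign at s = 3 inside [-1, 4], so split the integral there.
∫[-1,3] (-2*s**2 + 18) ds = 160/3.
∫[3,4] (-2*s**2 + 18) ds = -20/3; the area of that piece is 20/3.
Total area = 160/3 + 20/3 = 60.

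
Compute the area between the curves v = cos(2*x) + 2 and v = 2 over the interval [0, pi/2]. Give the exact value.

1

The difference (cos(2*x) + 2) - (2) = cos(2*x) changes sign at x = pi/4 inside [0, pi/2], so split the integral there.
∫[0,pi/4] (cos(2*x)) dx = 1/2.
∫[pi/4,pi/2] (cos(2*x)) dx = -1/2; the area of that piece is 1/2.
Total area = 1/2 + 1/2 = 1.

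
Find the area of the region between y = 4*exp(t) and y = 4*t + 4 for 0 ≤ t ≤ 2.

-20 + 4*exp(2)

On [0, 2], (4*exp(t)) - (4*t + 4) = -4*t + 4*exp(t) - 4 is ≥ 0 throughout, so the area is a single integral of |-4*t + 4*exp(t) - 4|.
∫[0,2] (-4*t + 4*exp(t) - 4) dt = -20 + 4*exp(2).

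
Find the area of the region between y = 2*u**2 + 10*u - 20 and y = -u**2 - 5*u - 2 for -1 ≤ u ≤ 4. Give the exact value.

The difference (2*u**2 + 10*u - 20) - (-u**2 - 5*u - 2) = 3*u**2 + 15*u - 18 changes sign at u = 1 inside [-1, 4], so split the integral there.
∫[-1,1] (3*u**2 + 15*u - 18) du = -34; the area of that piece is 34.
∫[1,4] (3*u**2 + 15*u - 18) du = 243/2.
Total area = 34 + 243/2 = 311/2.

311/2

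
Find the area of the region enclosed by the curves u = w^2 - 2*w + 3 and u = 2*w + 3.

32/3

Both boundary curves give u as a function of w, so integrate with respect to w. Setting them equal: w^2 - 4*w = 0, i.e. w*(w - 4) = 0, so they meet at w = 0, 4.
For w in [0, 4], u = w^2 - 2*w + 3 is on the left; area = ∫[0,4] (-(w^2 - 4*w)) dw = 32/3.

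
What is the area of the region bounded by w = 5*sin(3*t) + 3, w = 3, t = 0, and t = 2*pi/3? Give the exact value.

20/3

The difference (5*sin(3*t) + 3) - (3) = 5*sin(3*t) changes sign at t = pi/3 inside [0, 2*pi/3], so split the integral there.
∫[0,pi/3] (5*sin(3*t)) dt = 10/3.
∫[pi/3,2*pi/3] (5*sin(3*t)) dt = -10/3; the area of that piece is 10/3.
Total area = 10/3 + 10/3 = 20/3.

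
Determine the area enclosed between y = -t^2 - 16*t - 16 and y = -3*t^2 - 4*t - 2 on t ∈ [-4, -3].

158/3

On [-4, -3], (-t^2 - 16*t - 16) - (-3*t^2 - 4*t - 2) = 2*t^2 - 12*t - 14 is ≥ 0 throughout, so the area is a single integral of |2*t^2 - 12*t - 14|.
∫[-4,-3] (2*t^2 - 12*t - 14) dt = 158/3.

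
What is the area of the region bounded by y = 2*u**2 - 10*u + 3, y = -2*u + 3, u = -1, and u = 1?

The difference (2*u**2 - 10*u + 3) - (-2*u + 3) = 2*u**2 - 8*u changes sign at u = 0 inside [-1, 1], so split the integral there.
∫[-1,0] (2*u**2 - 8*u) du = 14/3.
∫[0,1] (2*u**2 - 8*u) du = -10/3; the area of that piece is 10/3.
Total area = 14/3 + 10/3 = 8.

8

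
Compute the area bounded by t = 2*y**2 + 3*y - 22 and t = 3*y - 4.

Both boundary curves give t as a function of y, so integrate with respect to y. Setting them equal: 2*y**2 - 18 = 0, i.e. 2*(y - 3)*(y + 3) = 0, so they meet at y = -3, 3.
For y in [-3, 3], t = 2*y**2 + 3*y - 22 is on the left; area = ∫[-3,3] (-(2*y**2 - 18)) dy = 72.

72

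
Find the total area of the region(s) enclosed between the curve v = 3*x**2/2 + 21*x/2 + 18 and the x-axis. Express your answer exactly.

1/4

The curve meets the x-axis where 3*x**2/2 + 21*x/2 + 18 = 0, i.e. 3*(x + 3)*(x + 4)/2 = 0, at x = -4, -3.
On [-4, -3] the curve lies below the axis; ∫[-4,-3] (3*x**2/2 + 21*x/2 + 18) dx = -1/4, giving area 1/4.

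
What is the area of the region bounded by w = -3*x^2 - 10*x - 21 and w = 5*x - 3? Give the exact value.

1/2

Set the curves equal: -3*x^2 - 10*x - 21 = 5*x - 3, so -3*x^2 - 15*x - 18 = 0, which factors as -3*(x + 2)*(x + 3) = 0. The curves meet at x = -3, -2.
On [-3, -2], w = -3*x^2 - 10*x - 21 is on top; that piece has area ∫[-3,-2] (-3*x^2 - 15*x - 18) dx = 1/2.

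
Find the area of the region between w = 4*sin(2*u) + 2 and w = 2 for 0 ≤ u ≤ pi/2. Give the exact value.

4

On [0, pi/2], (4*sin(2*u) + 2) - (2) = 4*sin(2*u) is ≥ 0 throughout, so the area is a single integral of |4*sin(2*u)|.
∫[0,pi/2] (4*sin(2*u)) du = 4.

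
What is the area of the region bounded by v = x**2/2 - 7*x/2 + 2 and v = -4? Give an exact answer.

Set the curves equal: x**2/2 - 7*x/2 + 2 = -4, so x**2/2 - 7*x/2 + 6 = 0, which factors as (x - 4)*(x - 3)/2 = 0. The curves meet at x = 3, 4.
On [3, 4], v = -4 is on top; that piece has area ∫[3,4] (-(x**2/2 - 7*x/2 + 6)) dx = 1/12.

1/12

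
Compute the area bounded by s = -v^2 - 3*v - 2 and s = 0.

1/6

Both boundary curves give s as a function of v, so integrate with respect to v. Setting them equal: -v^2 - 3*v - 2 = 0, i.e. -(v + 1)*(v + 2) = 0, so they meet at v = -2, -1.
For v in [-2, -1], s = -v^2 - 3*v - 2 is on the right; area = ∫[-2,-1] (-v^2 - 3*v - 2) dv = 1/6.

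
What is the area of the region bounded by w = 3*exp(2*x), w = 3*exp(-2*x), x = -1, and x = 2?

The difference (3*exp(2*x)) - (3*exp(-2*x)) = 3*exp(2*x) - 3*exp(-2*x) changes sign at x = 0 inside [-1, 2], so split the integral there.
∫[-1,0] (3*exp(2*x) - 3*exp(-2*x)) dx = -3*exp(2)/2 - 3*exp(-2)/2 + 3; the area of that piece is -3 + 3*exp(-2)/2 + 3*exp(2)/2.
∫[0,2] (3*exp(2*x) - 3*exp(-2*x)) dx = -3 + 3*exp(-4)/2 + 3*exp(4)/2.
Total area = (-3 + 3*exp(-2)/2 + 3*exp(2)/2) + (-3 + 3*exp(-4)/2 + 3*exp(4)/2) = -6 + 3*exp(-4)/2 + 3*exp(-2)/2 + 3*exp(2)/2 + 3*exp(4)/2.

-6 + 3*exp(-4)/2 + 3*exp(-2)/2 + 3*exp(2)/2 + 3*exp(4)/2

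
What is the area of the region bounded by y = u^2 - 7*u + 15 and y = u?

4/3

Set the curves equal: u^2 - 7*u + 15 = u, so u^2 - 8*u + 15 = 0, which factors as (u - 5)*(u - 3) = 0. The curves meet at u = 3, 5.
On [3, 5], y = u is on top; that piece has area ∫[3,5] (-(u^2 - 8*u + 15)) du = 4/3.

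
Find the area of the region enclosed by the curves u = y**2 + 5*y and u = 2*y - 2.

1/6

Both boundary curves give u as a function of y, so integrate with respect to y. Setting them equal: y**2 + 3*y + 2 = 0, i.e. (y + 1)*(y + 2) = 0, so they meet at y = -2, -1.
For y in [-2, -1], u = y**2 + 5*y is on the left; area = ∫[-2,-1] (-(y**2 + 3*y + 2)) dy = 1/6.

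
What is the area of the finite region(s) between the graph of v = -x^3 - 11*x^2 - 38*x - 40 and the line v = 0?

37/12

The curve meets the x-axis where -x^3 - 11*x^2 - 38*x - 40 = 0, i.e. -(x + 2)*(x + 4)*(x + 5) = 0, at x = -5, -4, -2.
On [-5, -4] the curve lies below the axis; ∫[-5,-4] (-x^3 - 11*x^2 - 38*x - 40) dx = -5/12, giving area 5/12.
On [-4, -2] the curve lies above the axis; ∫[-4,-2] (-x^3 - 11*x^2 - 38*x - 40) dx = 8/3, giving area 8/3.
Total area = 5/12 + 8/3 = 37/12.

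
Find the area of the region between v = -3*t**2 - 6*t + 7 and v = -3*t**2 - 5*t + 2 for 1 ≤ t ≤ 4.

On [1, 4], (-3*t**2 - 6*t + 7) - (-3*t**2 - 5*t + 2) = -t + 5 is ≥ 0 throughout, so the area is a single integral of |-t + 5|.
∫[1,4] (-t + 5) dt = 15/2.

15/2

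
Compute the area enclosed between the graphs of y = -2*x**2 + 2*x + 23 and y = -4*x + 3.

343/3

Set the curves equal: -2*x**2 + 2*x + 23 = -4*x + 3, so -2*x**2 + 6*x + 20 = 0, which factors as -2*(x - 5)*(x + 2) = 0. The curves meet at x = -2, 5.
On [-2, 5], y = -2*x**2 + 2*x + 23 is on top; that piece has area ∫[-2,5] (-2*x**2 + 6*x + 20) dx = 343/3.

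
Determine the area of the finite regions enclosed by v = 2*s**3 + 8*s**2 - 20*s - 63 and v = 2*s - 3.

Set the curves equal: 2*s**3 + 8*s**2 - 20*s - 63 = 2*s - 3, so 2*s**3 + 8*s**2 - 22*s - 60 = 0, which factors as 2*(s - 3)*(s + 2)*(s + 5) = 0. The curves meet at s = -5, -2, 3.
On [-5, -2], v = 2*s**3 + 8*s**2 - 20*s - 63 is on top; that piece has area ∫[-5,-2] (2*s**3 + 8*s**2 - 22*s - 60) ds = 117/2.
On [-2, 3], v = 2*s - 3 is on top; that piece has area ∫[-2,3] (-(2*s**3 + 8*s**2 - 22*s - 60)) ds = 1375/6.
Total enclosed area = 117/2 + 1375/6 = 863/3.

863/3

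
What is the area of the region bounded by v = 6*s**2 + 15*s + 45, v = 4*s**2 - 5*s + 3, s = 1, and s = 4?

318

On [1, 4], (6*s**2 + 15*s + 45) - (4*s**2 - 5*s + 3) = 2*s**2 + 20*s + 42 is ≥ 0 throughout, so the area is a single integral of |2*s**2 + 20*s + 42|.
∫[1,4] (2*s**2 + 20*s + 42) ds = 318.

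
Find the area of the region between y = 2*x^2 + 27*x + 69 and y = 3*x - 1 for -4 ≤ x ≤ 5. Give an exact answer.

On [-4, 5], (2*x^2 + 27*x + 69) - (3*x - 1) = 2*x^2 + 24*x + 70 is ≥ 0 throughout, so the area is a single integral of |2*x^2 + 24*x + 70|.
∫[-4,5] (2*x^2 + 24*x + 70) dx = 864.

864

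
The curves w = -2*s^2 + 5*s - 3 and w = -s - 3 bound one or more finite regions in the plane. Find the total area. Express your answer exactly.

9

Set the curves equal: -2*s^2 + 5*s - 3 = -s - 3, so -2*s^2 + 6*s = 0, which factors as -2*s*(s - 3) = 0. The curves meet at s = 0, 3.
On [0, 3], w = -2*s^2 + 5*s - 3 is on top; that piece has area ∫[0,3] (-2*s^2 + 6*s) ds = 9.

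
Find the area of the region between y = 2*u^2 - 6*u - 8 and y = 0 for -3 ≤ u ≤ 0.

89/3

The difference (2*u^2 - 6*u - 8) - (0) = 2*u^2 - 6*u - 8 changes sign at u = -1 inside [-3, 0], so split the integral there.
∫[-3,-1] (2*u^2 - 6*u - 8) du = 76/3.
∫[-1,0] (2*u^2 - 6*u - 8) du = -13/3; the area of that piece is 13/3.
Total area = 76/3 + 13/3 = 89/3.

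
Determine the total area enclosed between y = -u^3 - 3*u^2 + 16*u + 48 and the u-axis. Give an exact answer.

517/2

The curve meets the u-axis where -u^3 - 3*u^2 + 16*u + 48 = 0, i.e. -(u - 4)*(u + 3)*(u + 4) = 0, at u = -4, -3, 4.
On [-4, -3] the curve lies below the axis; ∫[-4,-3] (-u^3 - 3*u^2 + 16*u + 48) du = -5/4, giving area 5/4.
On [-3, 4] the curve lies above the axis; ∫[-3,4] (-u^3 - 3*u^2 + 16*u + 48) du = 1029/4, giving area 1029/4.
Total area = 5/4 + 1029/4 = 517/2.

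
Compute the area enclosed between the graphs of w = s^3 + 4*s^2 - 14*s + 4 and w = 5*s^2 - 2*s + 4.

Set the curves equal: s^3 + 4*s^2 - 14*s + 4 = 5*s^2 - 2*s + 4, so s^3 - s^2 - 12*s = 0, which factors as s*(s - 4)*(s + 3) = 0. The curves meet at s = -3, 0, 4.
On [-3, 0], w = s^3 + 4*s^2 - 14*s + 4 is on top; that piece has area ∫[-3,0] (s^3 - s^2 - 12*s) ds = 99/4.
On [0, 4], w = 5*s^2 - 2*s + 4 is on top; that piece has area ∫[0,4] (-(s^3 - s^2 - 12*s)) ds = 160/3.
Total enclosed area = 99/4 + 160/3 = 937/12.

937/12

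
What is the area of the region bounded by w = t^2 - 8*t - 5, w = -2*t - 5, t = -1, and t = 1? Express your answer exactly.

The difference (t^2 - 8*t - 5) - (-2*t - 5) = t^2 - 6*t changes sign at t = 0 inside [-1, 1], so split the integral there.
∫[-1,0] (t^2 - 6*t) dt = 10/3.
∫[0,1] (t^2 - 6*t) dt = -8/3; the area of that piece is 8/3.
Total area = 10/3 + 8/3 = 6.

6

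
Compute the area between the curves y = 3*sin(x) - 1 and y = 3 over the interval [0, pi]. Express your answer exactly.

On [0, pi], (3*sin(x) - 1) - (3) = 3*sin(x) - 4 is ≤ 0 throughout, so the area is a single integral of |3*sin(x) - 4|.
∫[0,pi] (3*sin(x) - 4) dx = 6 - 4*pi; the area of that piece is -6 + 4*pi.

-6 + 4*pi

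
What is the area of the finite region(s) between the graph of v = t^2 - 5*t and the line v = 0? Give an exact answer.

The curve meets the t-axis where t^2 - 5*t = 0, i.e. t*(t - 5) = 0, at t = 0, 5.
On [0, 5] the curve lies below the axis; ∫[0,5] (t^2 - 5*t) dt = -125/6, giving area 125/6.

125/6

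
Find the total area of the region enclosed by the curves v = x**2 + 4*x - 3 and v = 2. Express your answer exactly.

Set the curves equal: x**2 + 4*x - 3 = 2, so x**2 + 4*x - 5 = 0, which factors as (x - 1)*(x + 5) = 0. The curves meet at x = -5, 1.
On [-5, 1], v = 2 is on top; that piece has area ∫[-5,1] (-(x**2 + 4*x - 5)) dx = 36.

36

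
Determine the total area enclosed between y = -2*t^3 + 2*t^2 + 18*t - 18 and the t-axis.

The curve meets the t-axis where -2*t^3 + 2*t^2 + 18*t - 18 = 0, i.e. -2*(t - 3)*(t - 1)*(t + 3) = 0, at t = -3, 1, 3.
On [-3, 1] the curve lies below the axis; ∫[-3,1] (-2*t^3 + 2*t^2 + 18*t - 18) dt = -256/3, giving area 256/3.
On [1, 3] the curve lies above the axis; ∫[1,3] (-2*t^3 + 2*t^2 + 18*t - 18) dt = 40/3, giving area 40/3.
Total area = 256/3 + 40/3 = 296/3.

296/3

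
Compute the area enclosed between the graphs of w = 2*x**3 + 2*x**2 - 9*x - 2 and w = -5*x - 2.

Set the curves equal: 2*x**3 + 2*x**2 - 9*x - 2 = -5*x - 2, so 2*x**3 + 2*x**2 - 4*x = 0, which factors as 2*x*(x - 1)*(x + 2) = 0. The curves meet at x = -2, 0, 1.
On [-2, 0], w = 2*x**3 + 2*x**2 - 9*x - 2 is on top; that piece has area ∫[-2,0] (2*x**3 + 2*x**2 - 4*x) dx = 16/3.
On [0, 1], w = -5*x - 2 is on top; that piece has area ∫[0,1] (-(2*x**3 + 2*x**2 - 4*x)) dx = 5/6.
Total enclosed area = 16/3 + 5/6 = 37/6.

37/6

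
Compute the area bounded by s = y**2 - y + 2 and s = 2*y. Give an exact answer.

Both boundary curves give s as a function of y, so integrate with respect to y. Setting them equal: y**2 - 3*y + 2 = 0, i.e. (y - 2)*(y - 1) = 0, so they meet at y = 1, 2.
For y in [1, 2], s = y**2 - y + 2 is on the left; area = ∫[1,2] (-(y**2 - 3*y + 2)) dy = 1/6.

1/6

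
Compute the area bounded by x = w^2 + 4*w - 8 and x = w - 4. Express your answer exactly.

Both boundary curves give x as a function of w, so integrate with respect to w. Setting them equal: w^2 + 3*w - 4 = 0, i.e. (w - 1)*(w + 4) = 0, so they meet at w = -4, 1.
For w in [-4, 1], x = w^2 + 4*w - 8 is on the left; area = ∫[-4,1] (-(w^2 + 3*w - 4)) dw = 125/6.

125/6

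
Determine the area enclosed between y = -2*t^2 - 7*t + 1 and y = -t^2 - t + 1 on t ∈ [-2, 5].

The difference (-2*t^2 - 7*t + 1) - (-t^2 - t + 1) = -t^2 - 6*t changes sign at t = 0 inside [-2, 5], so split the integral there.
∫[-2,0] (-t^2 - 6*t) dt = 28/3.
∫[0,5] (-t^2 - 6*t) dt = -350/3; the area of that piece is 350/3.
Total area = 28/3 + 350/3 = 126.

126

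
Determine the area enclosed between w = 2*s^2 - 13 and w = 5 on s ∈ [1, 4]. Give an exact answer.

76/3

The difference (2*s^2 - 13) - (5) = 2*s^2 - 18 changes sign at s = 3 inside [1, 4], so split the integral there.
∫[1,3] (2*s^2 - 18) ds = -56/3; the area of that piece is 56/3.
∫[3,4] (2*s^2 - 18) ds = 20/3.
Total area = 56/3 + 20/3 = 76/3.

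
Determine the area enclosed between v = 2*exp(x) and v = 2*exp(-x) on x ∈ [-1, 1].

-8 + 4*exp(-1) + 4*exp(1)

The difference (2*exp(x)) - (2*exp(-x)) = 2*exp(x) - 2*exp(-x) changes sign at x = 0 inside [-1, 1], so split the integral there.
∫[-1,0] (2*exp(x) - 2*exp(-x)) dx = -2*exp(1) - 2*exp(-1) + 4; the area of that piece is -4 + 2*exp(-1) + 2*exp(1).
∫[0,1] (2*exp(x) - 2*exp(-x)) dx = -4 + 2*exp(-1) + 2*exp(1).
Total area = (-4 + 2*exp(-1) + 2*exp(1)) + (-4 + 2*exp(-1) + 2*exp(1)) = -8 + 4*exp(-1) + 4*exp(1).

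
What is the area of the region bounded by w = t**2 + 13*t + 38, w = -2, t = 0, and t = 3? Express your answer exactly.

On [0, 3], (t**2 + 13*t + 38) - (-2) = t**2 + 13*t + 40 is ≥ 0 throughout, so the area is a single integral of |t**2 + 13*t + 40|.
∫[0,3] (t**2 + 13*t + 40) dt = 375/2.

375/2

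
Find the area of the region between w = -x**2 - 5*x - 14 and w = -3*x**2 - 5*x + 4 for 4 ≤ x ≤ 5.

68/3

On [4, 5], (-x**2 - 5*x - 14) - (-3*x**2 - 5*x + 4) = 2*x**2 - 18 is ≥ 0 throughout, so the area is a single integral of |2*x**2 - 18|.
∫[4,5] (2*x**2 - 18) dx = 68/3.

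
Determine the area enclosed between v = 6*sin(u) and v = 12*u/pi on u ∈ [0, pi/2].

On [0, pi/2], (6*sin(u)) - (12*u/pi) = -12*u/pi + 6*sin(u) is ≥ 0 throughout, so the area is a single integral of |-12*u/pi + 6*sin(u)|.
∫[0,pi/2] (-12*u/pi + 6*sin(u)) du = 6 - 3*pi/2.

6 - 3*pi/2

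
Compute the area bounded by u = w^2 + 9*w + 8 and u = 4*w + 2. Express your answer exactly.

1/6

Both boundary curves give u as a function of w, so integrate with respect to w. Setting them equal: w^2 + 5*w + 6 = 0, i.e. (w + 2)*(w + 3) = 0, so they meet at w = -3, -2.
For w in [-3, -2], u = w^2 + 9*w + 8 is on the left; area = ∫[-3,-2] (-(w^2 + 5*w + 6)) dw = 1/6.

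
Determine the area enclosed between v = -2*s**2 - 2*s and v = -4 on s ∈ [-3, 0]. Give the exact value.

31/3

The difference (-2*s**2 - 2*s) - (-4) = -2*s**2 - 2*s + 4 changes sign at s = -2 inside [-3, 0], so split the integral there.
∫[-3,-2] (-2*s**2 - 2*s + 4) ds = -11/3; the area of that piece is 11/3.
∫[-2,0] (-2*s**2 - 2*s + 4) ds = 20/3.
Total area = 11/3 + 20/3 = 31/3.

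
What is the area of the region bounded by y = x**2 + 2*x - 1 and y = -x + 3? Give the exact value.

Set the curves equal: x**2 + 2*x - 1 = -x + 3, so x**2 + 3*x - 4 = 0, which factors as (x - 1)*(x + 4) = 0. The curves meet at x = -4, 1.
On [-4, 1], y = -x + 3 is on top; that piece has area ∫[-4,1] (-(x**2 + 3*x - 4)) dx = 125/6.

125/6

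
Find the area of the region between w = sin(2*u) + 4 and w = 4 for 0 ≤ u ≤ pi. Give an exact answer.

2

The difference (sin(2*u) + 4) - (4) = sin(2*u) changes sign at u = pi/2 inside [0, pi], so split the integral there.
∫[0,pi/2] (sin(2*u)) du = 1.
∫[pi/2,pi] (sin(2*u)) du = -1; the area of that piece is 1.
Total area = 1 + 1 = 2.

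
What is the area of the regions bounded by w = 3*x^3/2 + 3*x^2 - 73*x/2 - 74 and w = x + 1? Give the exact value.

Set the curves equal: 3*x^3/2 + 3*x^2 - 73*x/2 - 74 = x + 1, so 3*x^3/2 + 3*x^2 - 75*x/2 - 75 = 0, which factors as 3*(x - 5)*(x + 2)*(x + 5)/2 = 0. The curves meet at x = -5, -2, 5.
On [-5, -2], w = 3*x^3/2 + 3*x^2 - 73*x/2 - 74 is on top; that piece has area ∫[-5,-2] (3*x^3/2 + 3*x^2 - 75*x/2 - 75) dx = 459/8.
On [-2, 5], w = x + 1 is on top; that piece has area ∫[-2,5] (-(3*x^3/2 + 3*x^2 - 75*x/2 - 75)) dx = 4459/8.
Total enclosed area = 459/8 + 4459/8 = 2459/4.

2459/4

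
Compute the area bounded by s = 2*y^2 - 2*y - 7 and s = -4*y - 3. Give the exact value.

9

Both boundary curves give s as a function of y, so integrate with respect to y. Setting them equal: 2*y^2 + 2*y - 4 = 0, i.e. 2*(y - 1)*(y + 2) = 0, so they meet at y = -2, 1.
For y in [-2, 1], s = 2*y^2 - 2*y - 7 is on the left; area = ∫[-2,1] (-(2*y^2 + 2*y - 4)) dy = 9.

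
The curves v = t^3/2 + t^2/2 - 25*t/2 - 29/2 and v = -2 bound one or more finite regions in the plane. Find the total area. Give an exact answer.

506/3

Set the curves equal: t^3/2 + t^2/2 - 25*t/2 - 29/2 = -2, so t^3/2 + t^2/2 - 25*t/2 - 25/2 = 0, which factors as (t - 5)*(t + 1)*(t + 5)/2 = 0. The curves meet at t = -5, -1, 5.
On [-5, -1], v = t^3/2 + t^2/2 - 25*t/2 - 29/2 is on top; that piece has area ∫[-5,-1] (t^3/2 + t^2/2 - 25*t/2 - 25/2) dt = 128/3.
On [-1, 5], v = -2 is on top; that piece has area ∫[-1,5] (-(t^3/2 + t^2/2 - 25*t/2 - 25/2)) dt = 126.
Total enclosed area = 128/3 + 126 = 506/3.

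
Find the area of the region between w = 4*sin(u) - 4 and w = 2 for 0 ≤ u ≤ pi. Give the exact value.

-8 + 6*pi

On [0, pi], (4*sin(u) - 4) - (2) = 4*sin(u) - 6 is ≤ 0 throughout, so the area is a single integral of |4*sin(u) - 6|.
∫[0,pi] (4*sin(u) - 6) du = 8 - 6*pi; the area of that piece is -8 + 6*pi.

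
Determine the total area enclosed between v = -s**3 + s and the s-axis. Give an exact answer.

1/2

The curve meets the s-axis where -s**3 + s = 0, i.e. -s*(s - 1)*(s + 1) = 0, at s = -1, 0, 1.
On [-1, 0] the curve lies below the axis; ∫[-1,0] (-s**3 + s) ds = -1/4, giving area 1/4.
On [0, 1] the curve lies above the axis; ∫[0,1] (-s**3 + s) ds = 1/4, giving area 1/4.
Total area = 1/4 + 1/4 = 1/2.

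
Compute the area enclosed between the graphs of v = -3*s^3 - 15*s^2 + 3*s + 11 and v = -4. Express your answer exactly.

Set the curves equal: -3*s^3 - 15*s^2 + 3*s + 11 = -4, so -3*s^3 - 15*s^2 + 3*s + 15 = 0, which factors as -3*(s - 1)*(s + 1)*(s + 5) = 0. The curves meet at s = -5, -1, 1.
On [-5, -1], v = -4 is on top; that piece has area ∫[-5,-1] (-(-3*s^3 - 15*s^2 + 3*s + 15)) ds = 128.
On [-1, 1], v = -3*s^3 - 15*s^2 + 3*s + 11 is on top; that piece has area ∫[-1,1] (-3*s^3 - 15*s^2 + 3*s + 15) ds = 20.
Total enclosed area = 128 + 20 = 148.

148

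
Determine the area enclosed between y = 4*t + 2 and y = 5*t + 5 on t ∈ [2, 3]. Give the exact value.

On [2, 3], (4*t + 2) - (5*t + 5) = -t - 3 is ≤ 0 throughout, so the area is a single integral of |-t - 3|.
∫[2,3] (-t - 3) dt = -11/2; the area of that piece is 11/2.

11/2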